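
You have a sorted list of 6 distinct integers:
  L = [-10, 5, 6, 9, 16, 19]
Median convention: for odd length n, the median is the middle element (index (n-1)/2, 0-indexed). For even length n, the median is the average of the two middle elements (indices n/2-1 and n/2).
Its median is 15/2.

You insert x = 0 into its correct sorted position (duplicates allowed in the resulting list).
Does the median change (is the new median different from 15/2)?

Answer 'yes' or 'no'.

Answer: yes

Derivation:
Old median = 15/2
Insert x = 0
New median = 6
Changed? yes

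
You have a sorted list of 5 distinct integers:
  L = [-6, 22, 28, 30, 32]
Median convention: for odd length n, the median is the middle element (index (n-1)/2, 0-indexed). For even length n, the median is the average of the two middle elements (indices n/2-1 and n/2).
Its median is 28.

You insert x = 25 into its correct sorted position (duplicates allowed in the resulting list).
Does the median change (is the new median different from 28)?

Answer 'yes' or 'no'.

Old median = 28
Insert x = 25
New median = 53/2
Changed? yes

Answer: yes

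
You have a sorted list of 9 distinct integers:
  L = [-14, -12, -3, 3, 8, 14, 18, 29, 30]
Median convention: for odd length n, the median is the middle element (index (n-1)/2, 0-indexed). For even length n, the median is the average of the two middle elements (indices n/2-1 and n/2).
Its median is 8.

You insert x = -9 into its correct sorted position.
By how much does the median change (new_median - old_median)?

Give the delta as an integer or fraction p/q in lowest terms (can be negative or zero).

Old median = 8
After inserting x = -9: new sorted = [-14, -12, -9, -3, 3, 8, 14, 18, 29, 30]
New median = 11/2
Delta = 11/2 - 8 = -5/2

Answer: -5/2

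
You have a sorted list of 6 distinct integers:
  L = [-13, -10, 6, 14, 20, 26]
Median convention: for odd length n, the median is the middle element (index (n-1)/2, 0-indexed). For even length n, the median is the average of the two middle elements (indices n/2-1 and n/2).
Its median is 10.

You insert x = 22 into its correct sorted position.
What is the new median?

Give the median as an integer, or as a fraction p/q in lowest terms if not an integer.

Answer: 14

Derivation:
Old list (sorted, length 6): [-13, -10, 6, 14, 20, 26]
Old median = 10
Insert x = 22
Old length even (6). Middle pair: indices 2,3 = 6,14.
New length odd (7). New median = single middle element.
x = 22: 5 elements are < x, 1 elements are > x.
New sorted list: [-13, -10, 6, 14, 20, 22, 26]
New median = 14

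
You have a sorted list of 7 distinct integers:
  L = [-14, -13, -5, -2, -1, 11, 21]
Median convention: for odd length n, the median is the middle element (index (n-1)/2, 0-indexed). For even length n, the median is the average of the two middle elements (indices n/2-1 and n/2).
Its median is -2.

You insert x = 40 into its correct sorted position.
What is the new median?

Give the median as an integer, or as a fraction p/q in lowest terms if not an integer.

Answer: -3/2

Derivation:
Old list (sorted, length 7): [-14, -13, -5, -2, -1, 11, 21]
Old median = -2
Insert x = 40
Old length odd (7). Middle was index 3 = -2.
New length even (8). New median = avg of two middle elements.
x = 40: 7 elements are < x, 0 elements are > x.
New sorted list: [-14, -13, -5, -2, -1, 11, 21, 40]
New median = -3/2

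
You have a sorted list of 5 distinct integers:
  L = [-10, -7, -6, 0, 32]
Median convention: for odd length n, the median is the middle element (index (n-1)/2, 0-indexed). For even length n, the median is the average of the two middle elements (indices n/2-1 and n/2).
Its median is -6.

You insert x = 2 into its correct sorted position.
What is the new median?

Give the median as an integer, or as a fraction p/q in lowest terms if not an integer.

Old list (sorted, length 5): [-10, -7, -6, 0, 32]
Old median = -6
Insert x = 2
Old length odd (5). Middle was index 2 = -6.
New length even (6). New median = avg of two middle elements.
x = 2: 4 elements are < x, 1 elements are > x.
New sorted list: [-10, -7, -6, 0, 2, 32]
New median = -3

Answer: -3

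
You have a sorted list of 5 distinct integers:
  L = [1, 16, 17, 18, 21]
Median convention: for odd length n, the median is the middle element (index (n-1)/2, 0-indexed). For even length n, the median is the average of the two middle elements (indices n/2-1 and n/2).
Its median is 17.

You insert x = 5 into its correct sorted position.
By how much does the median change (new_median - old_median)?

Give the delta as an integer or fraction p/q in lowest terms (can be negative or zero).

Old median = 17
After inserting x = 5: new sorted = [1, 5, 16, 17, 18, 21]
New median = 33/2
Delta = 33/2 - 17 = -1/2

Answer: -1/2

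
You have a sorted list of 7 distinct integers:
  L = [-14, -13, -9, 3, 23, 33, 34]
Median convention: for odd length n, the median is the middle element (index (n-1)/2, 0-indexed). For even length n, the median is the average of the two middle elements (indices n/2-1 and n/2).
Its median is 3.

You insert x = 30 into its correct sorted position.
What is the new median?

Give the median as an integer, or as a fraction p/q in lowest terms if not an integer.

Answer: 13

Derivation:
Old list (sorted, length 7): [-14, -13, -9, 3, 23, 33, 34]
Old median = 3
Insert x = 30
Old length odd (7). Middle was index 3 = 3.
New length even (8). New median = avg of two middle elements.
x = 30: 5 elements are < x, 2 elements are > x.
New sorted list: [-14, -13, -9, 3, 23, 30, 33, 34]
New median = 13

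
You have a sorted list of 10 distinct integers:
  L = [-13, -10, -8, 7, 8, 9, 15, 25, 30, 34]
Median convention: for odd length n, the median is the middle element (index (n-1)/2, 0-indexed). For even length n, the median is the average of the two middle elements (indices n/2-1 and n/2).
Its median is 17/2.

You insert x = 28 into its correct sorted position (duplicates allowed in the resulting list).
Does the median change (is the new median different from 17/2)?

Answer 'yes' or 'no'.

Old median = 17/2
Insert x = 28
New median = 9
Changed? yes

Answer: yes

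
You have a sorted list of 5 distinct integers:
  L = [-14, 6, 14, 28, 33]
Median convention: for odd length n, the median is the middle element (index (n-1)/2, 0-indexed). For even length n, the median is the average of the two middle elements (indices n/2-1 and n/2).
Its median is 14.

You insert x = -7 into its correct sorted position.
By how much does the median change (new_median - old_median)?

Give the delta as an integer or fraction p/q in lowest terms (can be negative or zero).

Answer: -4

Derivation:
Old median = 14
After inserting x = -7: new sorted = [-14, -7, 6, 14, 28, 33]
New median = 10
Delta = 10 - 14 = -4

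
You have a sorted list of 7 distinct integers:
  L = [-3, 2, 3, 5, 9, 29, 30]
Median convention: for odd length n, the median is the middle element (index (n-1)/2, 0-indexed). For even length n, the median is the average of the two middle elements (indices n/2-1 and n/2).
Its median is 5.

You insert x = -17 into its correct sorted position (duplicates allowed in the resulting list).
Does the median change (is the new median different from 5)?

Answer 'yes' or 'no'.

Old median = 5
Insert x = -17
New median = 4
Changed? yes

Answer: yes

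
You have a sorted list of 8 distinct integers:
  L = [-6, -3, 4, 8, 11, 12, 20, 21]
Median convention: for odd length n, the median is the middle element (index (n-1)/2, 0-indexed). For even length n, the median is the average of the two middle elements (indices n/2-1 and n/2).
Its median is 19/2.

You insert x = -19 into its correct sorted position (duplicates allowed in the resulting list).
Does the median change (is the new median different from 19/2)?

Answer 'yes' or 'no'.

Answer: yes

Derivation:
Old median = 19/2
Insert x = -19
New median = 8
Changed? yes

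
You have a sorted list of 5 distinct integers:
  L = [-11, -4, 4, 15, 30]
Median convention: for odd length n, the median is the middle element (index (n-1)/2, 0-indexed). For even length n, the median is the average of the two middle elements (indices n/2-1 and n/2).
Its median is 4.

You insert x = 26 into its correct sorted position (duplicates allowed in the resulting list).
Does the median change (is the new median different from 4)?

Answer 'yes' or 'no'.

Answer: yes

Derivation:
Old median = 4
Insert x = 26
New median = 19/2
Changed? yes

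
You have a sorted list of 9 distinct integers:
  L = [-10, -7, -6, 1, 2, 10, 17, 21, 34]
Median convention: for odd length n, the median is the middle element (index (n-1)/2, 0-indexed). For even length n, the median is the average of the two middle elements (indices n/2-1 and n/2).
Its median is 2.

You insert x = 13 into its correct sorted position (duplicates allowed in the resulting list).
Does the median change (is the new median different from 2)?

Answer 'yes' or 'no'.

Answer: yes

Derivation:
Old median = 2
Insert x = 13
New median = 6
Changed? yes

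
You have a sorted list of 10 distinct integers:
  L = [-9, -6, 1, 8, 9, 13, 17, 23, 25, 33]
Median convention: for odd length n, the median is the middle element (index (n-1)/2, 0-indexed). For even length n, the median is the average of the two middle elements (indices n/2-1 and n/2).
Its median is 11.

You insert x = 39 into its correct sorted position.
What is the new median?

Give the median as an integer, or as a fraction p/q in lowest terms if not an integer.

Old list (sorted, length 10): [-9, -6, 1, 8, 9, 13, 17, 23, 25, 33]
Old median = 11
Insert x = 39
Old length even (10). Middle pair: indices 4,5 = 9,13.
New length odd (11). New median = single middle element.
x = 39: 10 elements are < x, 0 elements are > x.
New sorted list: [-9, -6, 1, 8, 9, 13, 17, 23, 25, 33, 39]
New median = 13

Answer: 13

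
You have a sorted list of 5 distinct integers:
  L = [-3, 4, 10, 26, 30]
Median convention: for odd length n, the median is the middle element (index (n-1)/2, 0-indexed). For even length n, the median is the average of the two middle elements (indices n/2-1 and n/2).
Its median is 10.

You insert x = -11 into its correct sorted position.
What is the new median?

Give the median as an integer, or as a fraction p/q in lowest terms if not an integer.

Answer: 7

Derivation:
Old list (sorted, length 5): [-3, 4, 10, 26, 30]
Old median = 10
Insert x = -11
Old length odd (5). Middle was index 2 = 10.
New length even (6). New median = avg of two middle elements.
x = -11: 0 elements are < x, 5 elements are > x.
New sorted list: [-11, -3, 4, 10, 26, 30]
New median = 7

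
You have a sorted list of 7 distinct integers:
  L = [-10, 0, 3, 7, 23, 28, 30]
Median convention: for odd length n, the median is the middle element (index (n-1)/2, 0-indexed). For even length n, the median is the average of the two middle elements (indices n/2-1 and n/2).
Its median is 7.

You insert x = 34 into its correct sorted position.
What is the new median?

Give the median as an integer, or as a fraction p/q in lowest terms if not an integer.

Answer: 15

Derivation:
Old list (sorted, length 7): [-10, 0, 3, 7, 23, 28, 30]
Old median = 7
Insert x = 34
Old length odd (7). Middle was index 3 = 7.
New length even (8). New median = avg of two middle elements.
x = 34: 7 elements are < x, 0 elements are > x.
New sorted list: [-10, 0, 3, 7, 23, 28, 30, 34]
New median = 15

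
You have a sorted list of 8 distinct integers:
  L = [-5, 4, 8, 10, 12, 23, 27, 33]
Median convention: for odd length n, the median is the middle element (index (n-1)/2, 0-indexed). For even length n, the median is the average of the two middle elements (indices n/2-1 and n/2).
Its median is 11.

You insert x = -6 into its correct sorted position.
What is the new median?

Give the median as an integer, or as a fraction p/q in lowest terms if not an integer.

Answer: 10

Derivation:
Old list (sorted, length 8): [-5, 4, 8, 10, 12, 23, 27, 33]
Old median = 11
Insert x = -6
Old length even (8). Middle pair: indices 3,4 = 10,12.
New length odd (9). New median = single middle element.
x = -6: 0 elements are < x, 8 elements are > x.
New sorted list: [-6, -5, 4, 8, 10, 12, 23, 27, 33]
New median = 10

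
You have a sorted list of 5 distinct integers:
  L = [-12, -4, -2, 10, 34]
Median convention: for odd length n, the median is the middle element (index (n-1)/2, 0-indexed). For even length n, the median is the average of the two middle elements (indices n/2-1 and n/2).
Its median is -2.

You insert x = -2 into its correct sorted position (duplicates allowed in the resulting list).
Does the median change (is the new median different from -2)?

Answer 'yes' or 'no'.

Answer: no

Derivation:
Old median = -2
Insert x = -2
New median = -2
Changed? no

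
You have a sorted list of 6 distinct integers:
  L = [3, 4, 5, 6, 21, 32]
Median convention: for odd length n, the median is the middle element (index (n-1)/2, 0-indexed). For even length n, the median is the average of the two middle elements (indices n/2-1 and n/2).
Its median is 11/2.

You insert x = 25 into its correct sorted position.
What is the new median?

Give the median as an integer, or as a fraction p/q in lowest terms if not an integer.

Answer: 6

Derivation:
Old list (sorted, length 6): [3, 4, 5, 6, 21, 32]
Old median = 11/2
Insert x = 25
Old length even (6). Middle pair: indices 2,3 = 5,6.
New length odd (7). New median = single middle element.
x = 25: 5 elements are < x, 1 elements are > x.
New sorted list: [3, 4, 5, 6, 21, 25, 32]
New median = 6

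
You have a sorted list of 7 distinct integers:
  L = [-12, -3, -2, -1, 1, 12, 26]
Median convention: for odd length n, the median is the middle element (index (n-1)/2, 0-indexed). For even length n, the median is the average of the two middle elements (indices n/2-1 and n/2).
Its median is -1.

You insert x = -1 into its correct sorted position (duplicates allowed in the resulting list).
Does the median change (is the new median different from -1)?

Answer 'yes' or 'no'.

Old median = -1
Insert x = -1
New median = -1
Changed? no

Answer: no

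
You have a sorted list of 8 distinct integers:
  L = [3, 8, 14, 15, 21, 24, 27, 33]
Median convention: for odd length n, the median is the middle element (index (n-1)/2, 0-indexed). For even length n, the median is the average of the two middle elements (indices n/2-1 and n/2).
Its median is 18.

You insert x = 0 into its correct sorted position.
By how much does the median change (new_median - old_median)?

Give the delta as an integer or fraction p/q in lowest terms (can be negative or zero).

Answer: -3

Derivation:
Old median = 18
After inserting x = 0: new sorted = [0, 3, 8, 14, 15, 21, 24, 27, 33]
New median = 15
Delta = 15 - 18 = -3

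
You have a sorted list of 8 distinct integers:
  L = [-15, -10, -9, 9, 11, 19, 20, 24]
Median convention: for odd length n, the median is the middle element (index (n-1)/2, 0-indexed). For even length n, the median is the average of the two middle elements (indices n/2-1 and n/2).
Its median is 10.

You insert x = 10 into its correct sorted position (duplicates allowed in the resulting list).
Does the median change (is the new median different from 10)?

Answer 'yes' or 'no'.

Answer: no

Derivation:
Old median = 10
Insert x = 10
New median = 10
Changed? no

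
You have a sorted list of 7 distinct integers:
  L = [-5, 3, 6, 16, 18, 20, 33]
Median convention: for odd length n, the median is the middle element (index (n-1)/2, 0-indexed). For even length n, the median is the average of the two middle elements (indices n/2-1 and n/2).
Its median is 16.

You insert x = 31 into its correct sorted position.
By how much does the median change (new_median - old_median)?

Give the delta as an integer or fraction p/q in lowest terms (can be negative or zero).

Answer: 1

Derivation:
Old median = 16
After inserting x = 31: new sorted = [-5, 3, 6, 16, 18, 20, 31, 33]
New median = 17
Delta = 17 - 16 = 1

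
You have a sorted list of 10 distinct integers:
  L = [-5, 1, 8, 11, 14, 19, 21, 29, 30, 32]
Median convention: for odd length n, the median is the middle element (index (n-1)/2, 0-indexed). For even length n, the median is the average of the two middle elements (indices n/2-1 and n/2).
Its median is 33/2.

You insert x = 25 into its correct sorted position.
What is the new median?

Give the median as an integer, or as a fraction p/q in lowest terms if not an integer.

Answer: 19

Derivation:
Old list (sorted, length 10): [-5, 1, 8, 11, 14, 19, 21, 29, 30, 32]
Old median = 33/2
Insert x = 25
Old length even (10). Middle pair: indices 4,5 = 14,19.
New length odd (11). New median = single middle element.
x = 25: 7 elements are < x, 3 elements are > x.
New sorted list: [-5, 1, 8, 11, 14, 19, 21, 25, 29, 30, 32]
New median = 19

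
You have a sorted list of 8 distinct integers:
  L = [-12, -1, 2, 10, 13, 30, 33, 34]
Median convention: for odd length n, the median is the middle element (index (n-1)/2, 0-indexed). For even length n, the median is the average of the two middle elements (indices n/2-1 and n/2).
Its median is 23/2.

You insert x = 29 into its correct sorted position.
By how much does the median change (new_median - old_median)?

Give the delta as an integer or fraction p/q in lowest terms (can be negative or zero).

Answer: 3/2

Derivation:
Old median = 23/2
After inserting x = 29: new sorted = [-12, -1, 2, 10, 13, 29, 30, 33, 34]
New median = 13
Delta = 13 - 23/2 = 3/2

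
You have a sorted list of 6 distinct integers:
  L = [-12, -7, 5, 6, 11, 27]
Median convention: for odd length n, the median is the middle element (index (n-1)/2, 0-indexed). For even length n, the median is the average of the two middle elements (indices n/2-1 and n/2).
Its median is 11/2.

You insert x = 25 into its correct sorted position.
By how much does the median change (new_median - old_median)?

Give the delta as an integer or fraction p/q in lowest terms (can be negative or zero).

Answer: 1/2

Derivation:
Old median = 11/2
After inserting x = 25: new sorted = [-12, -7, 5, 6, 11, 25, 27]
New median = 6
Delta = 6 - 11/2 = 1/2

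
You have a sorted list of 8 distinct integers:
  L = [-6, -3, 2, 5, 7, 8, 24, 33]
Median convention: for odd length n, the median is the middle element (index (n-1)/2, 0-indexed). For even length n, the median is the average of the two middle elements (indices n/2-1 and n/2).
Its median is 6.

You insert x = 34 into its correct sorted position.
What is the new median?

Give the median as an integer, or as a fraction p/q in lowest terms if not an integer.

Answer: 7

Derivation:
Old list (sorted, length 8): [-6, -3, 2, 5, 7, 8, 24, 33]
Old median = 6
Insert x = 34
Old length even (8). Middle pair: indices 3,4 = 5,7.
New length odd (9). New median = single middle element.
x = 34: 8 elements are < x, 0 elements are > x.
New sorted list: [-6, -3, 2, 5, 7, 8, 24, 33, 34]
New median = 7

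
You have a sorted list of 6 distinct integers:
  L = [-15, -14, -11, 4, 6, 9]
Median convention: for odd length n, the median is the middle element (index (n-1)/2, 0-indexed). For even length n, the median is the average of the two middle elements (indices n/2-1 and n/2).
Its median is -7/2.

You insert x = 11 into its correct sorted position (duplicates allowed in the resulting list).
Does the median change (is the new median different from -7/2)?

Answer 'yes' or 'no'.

Answer: yes

Derivation:
Old median = -7/2
Insert x = 11
New median = 4
Changed? yes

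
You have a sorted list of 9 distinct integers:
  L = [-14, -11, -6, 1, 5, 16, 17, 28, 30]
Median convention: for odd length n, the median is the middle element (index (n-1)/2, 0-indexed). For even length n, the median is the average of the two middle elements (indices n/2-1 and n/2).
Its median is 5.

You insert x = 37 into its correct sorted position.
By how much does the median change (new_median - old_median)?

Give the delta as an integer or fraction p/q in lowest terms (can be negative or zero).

Old median = 5
After inserting x = 37: new sorted = [-14, -11, -6, 1, 5, 16, 17, 28, 30, 37]
New median = 21/2
Delta = 21/2 - 5 = 11/2

Answer: 11/2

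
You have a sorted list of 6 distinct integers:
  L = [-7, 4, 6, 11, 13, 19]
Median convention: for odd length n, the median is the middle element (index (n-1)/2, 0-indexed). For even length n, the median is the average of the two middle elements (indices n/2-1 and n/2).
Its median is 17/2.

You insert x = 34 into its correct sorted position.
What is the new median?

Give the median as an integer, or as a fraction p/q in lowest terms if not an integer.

Answer: 11

Derivation:
Old list (sorted, length 6): [-7, 4, 6, 11, 13, 19]
Old median = 17/2
Insert x = 34
Old length even (6). Middle pair: indices 2,3 = 6,11.
New length odd (7). New median = single middle element.
x = 34: 6 elements are < x, 0 elements are > x.
New sorted list: [-7, 4, 6, 11, 13, 19, 34]
New median = 11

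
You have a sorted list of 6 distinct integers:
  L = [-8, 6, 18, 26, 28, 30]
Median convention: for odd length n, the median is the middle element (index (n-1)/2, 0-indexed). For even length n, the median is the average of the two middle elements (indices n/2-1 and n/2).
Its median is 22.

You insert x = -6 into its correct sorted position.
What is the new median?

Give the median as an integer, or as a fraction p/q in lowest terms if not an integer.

Old list (sorted, length 6): [-8, 6, 18, 26, 28, 30]
Old median = 22
Insert x = -6
Old length even (6). Middle pair: indices 2,3 = 18,26.
New length odd (7). New median = single middle element.
x = -6: 1 elements are < x, 5 elements are > x.
New sorted list: [-8, -6, 6, 18, 26, 28, 30]
New median = 18

Answer: 18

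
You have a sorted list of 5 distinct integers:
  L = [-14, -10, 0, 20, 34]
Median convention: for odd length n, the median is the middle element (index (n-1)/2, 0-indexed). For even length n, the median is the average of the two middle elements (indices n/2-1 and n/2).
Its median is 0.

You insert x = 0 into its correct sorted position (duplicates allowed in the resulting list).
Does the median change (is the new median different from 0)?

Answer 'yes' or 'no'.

Old median = 0
Insert x = 0
New median = 0
Changed? no

Answer: no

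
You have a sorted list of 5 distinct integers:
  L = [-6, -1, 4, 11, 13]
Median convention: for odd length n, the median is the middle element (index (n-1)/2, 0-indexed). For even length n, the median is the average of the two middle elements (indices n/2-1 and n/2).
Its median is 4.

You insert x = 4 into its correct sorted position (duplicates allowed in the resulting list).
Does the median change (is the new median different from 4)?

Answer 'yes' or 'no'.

Old median = 4
Insert x = 4
New median = 4
Changed? no

Answer: no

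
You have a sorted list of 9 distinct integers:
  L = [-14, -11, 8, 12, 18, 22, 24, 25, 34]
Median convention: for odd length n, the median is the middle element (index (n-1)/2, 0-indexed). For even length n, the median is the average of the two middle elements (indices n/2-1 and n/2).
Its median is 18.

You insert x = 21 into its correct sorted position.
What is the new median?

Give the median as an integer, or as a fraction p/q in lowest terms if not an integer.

Answer: 39/2

Derivation:
Old list (sorted, length 9): [-14, -11, 8, 12, 18, 22, 24, 25, 34]
Old median = 18
Insert x = 21
Old length odd (9). Middle was index 4 = 18.
New length even (10). New median = avg of two middle elements.
x = 21: 5 elements are < x, 4 elements are > x.
New sorted list: [-14, -11, 8, 12, 18, 21, 22, 24, 25, 34]
New median = 39/2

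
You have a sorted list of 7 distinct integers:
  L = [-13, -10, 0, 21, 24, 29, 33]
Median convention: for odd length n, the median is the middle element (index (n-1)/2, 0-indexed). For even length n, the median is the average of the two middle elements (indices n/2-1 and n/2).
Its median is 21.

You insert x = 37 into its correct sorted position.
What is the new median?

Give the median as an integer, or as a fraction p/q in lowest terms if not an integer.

Old list (sorted, length 7): [-13, -10, 0, 21, 24, 29, 33]
Old median = 21
Insert x = 37
Old length odd (7). Middle was index 3 = 21.
New length even (8). New median = avg of two middle elements.
x = 37: 7 elements are < x, 0 elements are > x.
New sorted list: [-13, -10, 0, 21, 24, 29, 33, 37]
New median = 45/2

Answer: 45/2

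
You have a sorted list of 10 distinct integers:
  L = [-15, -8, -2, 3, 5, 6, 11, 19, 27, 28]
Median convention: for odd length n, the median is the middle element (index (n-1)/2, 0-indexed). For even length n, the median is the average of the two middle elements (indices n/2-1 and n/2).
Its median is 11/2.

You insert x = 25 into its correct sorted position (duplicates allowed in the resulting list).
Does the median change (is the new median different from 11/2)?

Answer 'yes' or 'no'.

Old median = 11/2
Insert x = 25
New median = 6
Changed? yes

Answer: yes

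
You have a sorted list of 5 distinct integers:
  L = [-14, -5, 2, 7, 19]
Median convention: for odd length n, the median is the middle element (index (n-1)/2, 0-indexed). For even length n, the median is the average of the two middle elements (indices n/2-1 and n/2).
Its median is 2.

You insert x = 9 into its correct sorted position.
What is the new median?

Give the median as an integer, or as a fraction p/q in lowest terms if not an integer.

Old list (sorted, length 5): [-14, -5, 2, 7, 19]
Old median = 2
Insert x = 9
Old length odd (5). Middle was index 2 = 2.
New length even (6). New median = avg of two middle elements.
x = 9: 4 elements are < x, 1 elements are > x.
New sorted list: [-14, -5, 2, 7, 9, 19]
New median = 9/2

Answer: 9/2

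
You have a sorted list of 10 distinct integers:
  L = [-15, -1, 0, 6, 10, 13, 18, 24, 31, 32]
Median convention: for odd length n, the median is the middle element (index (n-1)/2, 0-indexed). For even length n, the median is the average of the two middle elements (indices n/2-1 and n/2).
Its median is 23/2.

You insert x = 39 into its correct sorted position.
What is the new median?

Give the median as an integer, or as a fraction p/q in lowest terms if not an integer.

Old list (sorted, length 10): [-15, -1, 0, 6, 10, 13, 18, 24, 31, 32]
Old median = 23/2
Insert x = 39
Old length even (10). Middle pair: indices 4,5 = 10,13.
New length odd (11). New median = single middle element.
x = 39: 10 elements are < x, 0 elements are > x.
New sorted list: [-15, -1, 0, 6, 10, 13, 18, 24, 31, 32, 39]
New median = 13

Answer: 13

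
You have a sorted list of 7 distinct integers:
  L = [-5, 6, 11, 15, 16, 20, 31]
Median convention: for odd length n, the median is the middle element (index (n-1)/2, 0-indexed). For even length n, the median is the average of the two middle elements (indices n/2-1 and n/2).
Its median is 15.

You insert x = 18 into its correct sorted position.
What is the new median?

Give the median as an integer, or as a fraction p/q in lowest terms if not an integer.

Old list (sorted, length 7): [-5, 6, 11, 15, 16, 20, 31]
Old median = 15
Insert x = 18
Old length odd (7). Middle was index 3 = 15.
New length even (8). New median = avg of two middle elements.
x = 18: 5 elements are < x, 2 elements are > x.
New sorted list: [-5, 6, 11, 15, 16, 18, 20, 31]
New median = 31/2

Answer: 31/2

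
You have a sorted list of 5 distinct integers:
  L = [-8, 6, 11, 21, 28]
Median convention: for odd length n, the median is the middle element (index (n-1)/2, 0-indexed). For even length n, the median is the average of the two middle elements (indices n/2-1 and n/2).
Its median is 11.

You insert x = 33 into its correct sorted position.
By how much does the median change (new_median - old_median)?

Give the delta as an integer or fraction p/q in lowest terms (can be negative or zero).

Old median = 11
After inserting x = 33: new sorted = [-8, 6, 11, 21, 28, 33]
New median = 16
Delta = 16 - 11 = 5

Answer: 5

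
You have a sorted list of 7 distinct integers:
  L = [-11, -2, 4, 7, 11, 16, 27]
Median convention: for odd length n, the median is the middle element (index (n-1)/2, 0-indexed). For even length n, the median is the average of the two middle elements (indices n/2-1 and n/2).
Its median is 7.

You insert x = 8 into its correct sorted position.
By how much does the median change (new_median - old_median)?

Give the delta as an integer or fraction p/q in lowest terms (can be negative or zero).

Old median = 7
After inserting x = 8: new sorted = [-11, -2, 4, 7, 8, 11, 16, 27]
New median = 15/2
Delta = 15/2 - 7 = 1/2

Answer: 1/2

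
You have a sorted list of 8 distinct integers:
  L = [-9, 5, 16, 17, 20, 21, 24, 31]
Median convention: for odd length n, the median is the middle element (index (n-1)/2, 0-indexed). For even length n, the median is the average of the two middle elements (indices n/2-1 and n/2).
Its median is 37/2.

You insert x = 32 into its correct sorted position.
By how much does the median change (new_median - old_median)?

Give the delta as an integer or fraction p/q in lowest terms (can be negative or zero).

Old median = 37/2
After inserting x = 32: new sorted = [-9, 5, 16, 17, 20, 21, 24, 31, 32]
New median = 20
Delta = 20 - 37/2 = 3/2

Answer: 3/2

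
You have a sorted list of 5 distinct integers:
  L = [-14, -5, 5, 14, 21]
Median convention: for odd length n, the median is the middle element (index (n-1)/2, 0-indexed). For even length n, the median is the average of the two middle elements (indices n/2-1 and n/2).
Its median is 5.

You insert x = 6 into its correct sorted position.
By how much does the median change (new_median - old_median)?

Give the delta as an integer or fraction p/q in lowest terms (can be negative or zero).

Old median = 5
After inserting x = 6: new sorted = [-14, -5, 5, 6, 14, 21]
New median = 11/2
Delta = 11/2 - 5 = 1/2

Answer: 1/2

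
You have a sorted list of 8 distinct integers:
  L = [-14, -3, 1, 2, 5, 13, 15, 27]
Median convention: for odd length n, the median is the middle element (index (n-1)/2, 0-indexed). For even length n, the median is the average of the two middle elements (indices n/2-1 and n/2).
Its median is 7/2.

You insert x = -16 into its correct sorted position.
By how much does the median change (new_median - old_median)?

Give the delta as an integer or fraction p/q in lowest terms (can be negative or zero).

Answer: -3/2

Derivation:
Old median = 7/2
After inserting x = -16: new sorted = [-16, -14, -3, 1, 2, 5, 13, 15, 27]
New median = 2
Delta = 2 - 7/2 = -3/2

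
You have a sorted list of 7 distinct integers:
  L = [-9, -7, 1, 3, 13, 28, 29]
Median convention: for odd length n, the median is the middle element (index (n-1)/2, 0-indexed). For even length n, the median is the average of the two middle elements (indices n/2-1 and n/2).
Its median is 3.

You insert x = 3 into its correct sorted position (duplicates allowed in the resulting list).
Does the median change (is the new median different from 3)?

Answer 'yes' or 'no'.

Old median = 3
Insert x = 3
New median = 3
Changed? no

Answer: no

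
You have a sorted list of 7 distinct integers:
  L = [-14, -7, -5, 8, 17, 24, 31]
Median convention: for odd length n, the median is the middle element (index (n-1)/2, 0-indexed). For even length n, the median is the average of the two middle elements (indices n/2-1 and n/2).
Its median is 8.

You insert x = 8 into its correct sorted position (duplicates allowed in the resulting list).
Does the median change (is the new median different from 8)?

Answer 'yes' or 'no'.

Old median = 8
Insert x = 8
New median = 8
Changed? no

Answer: no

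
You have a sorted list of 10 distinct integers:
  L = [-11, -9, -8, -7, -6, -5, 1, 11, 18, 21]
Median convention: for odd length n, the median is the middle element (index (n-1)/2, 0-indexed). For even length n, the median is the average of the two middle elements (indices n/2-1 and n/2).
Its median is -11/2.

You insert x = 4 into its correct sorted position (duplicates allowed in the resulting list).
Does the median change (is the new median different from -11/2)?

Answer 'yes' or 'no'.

Old median = -11/2
Insert x = 4
New median = -5
Changed? yes

Answer: yes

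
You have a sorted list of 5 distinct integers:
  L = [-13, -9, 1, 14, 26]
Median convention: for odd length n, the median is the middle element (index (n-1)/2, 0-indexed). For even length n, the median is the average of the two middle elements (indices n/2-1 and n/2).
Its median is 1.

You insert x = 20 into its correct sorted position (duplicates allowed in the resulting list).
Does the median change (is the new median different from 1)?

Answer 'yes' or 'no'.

Answer: yes

Derivation:
Old median = 1
Insert x = 20
New median = 15/2
Changed? yes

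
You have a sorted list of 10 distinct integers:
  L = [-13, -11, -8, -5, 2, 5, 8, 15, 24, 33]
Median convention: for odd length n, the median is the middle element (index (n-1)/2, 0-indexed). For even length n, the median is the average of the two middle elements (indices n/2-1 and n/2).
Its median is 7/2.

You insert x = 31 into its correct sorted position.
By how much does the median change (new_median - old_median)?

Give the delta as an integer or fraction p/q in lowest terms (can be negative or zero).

Old median = 7/2
After inserting x = 31: new sorted = [-13, -11, -8, -5, 2, 5, 8, 15, 24, 31, 33]
New median = 5
Delta = 5 - 7/2 = 3/2

Answer: 3/2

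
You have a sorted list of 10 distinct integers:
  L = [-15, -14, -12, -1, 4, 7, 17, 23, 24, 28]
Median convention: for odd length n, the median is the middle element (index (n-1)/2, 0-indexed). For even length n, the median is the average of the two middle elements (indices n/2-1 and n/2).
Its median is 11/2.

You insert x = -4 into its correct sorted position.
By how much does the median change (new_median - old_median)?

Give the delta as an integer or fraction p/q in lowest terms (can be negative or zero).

Answer: -3/2

Derivation:
Old median = 11/2
After inserting x = -4: new sorted = [-15, -14, -12, -4, -1, 4, 7, 17, 23, 24, 28]
New median = 4
Delta = 4 - 11/2 = -3/2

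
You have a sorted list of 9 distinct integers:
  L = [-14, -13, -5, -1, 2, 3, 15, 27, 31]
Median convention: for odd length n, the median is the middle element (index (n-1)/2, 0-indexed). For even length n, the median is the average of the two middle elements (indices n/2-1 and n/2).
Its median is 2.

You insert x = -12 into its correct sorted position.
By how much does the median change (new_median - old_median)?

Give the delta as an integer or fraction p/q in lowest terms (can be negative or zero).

Old median = 2
After inserting x = -12: new sorted = [-14, -13, -12, -5, -1, 2, 3, 15, 27, 31]
New median = 1/2
Delta = 1/2 - 2 = -3/2

Answer: -3/2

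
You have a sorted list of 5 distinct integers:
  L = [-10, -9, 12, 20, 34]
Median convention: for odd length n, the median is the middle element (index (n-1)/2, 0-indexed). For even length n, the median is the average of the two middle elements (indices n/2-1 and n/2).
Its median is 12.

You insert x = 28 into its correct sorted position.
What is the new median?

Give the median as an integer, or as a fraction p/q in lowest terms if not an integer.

Answer: 16

Derivation:
Old list (sorted, length 5): [-10, -9, 12, 20, 34]
Old median = 12
Insert x = 28
Old length odd (5). Middle was index 2 = 12.
New length even (6). New median = avg of two middle elements.
x = 28: 4 elements are < x, 1 elements are > x.
New sorted list: [-10, -9, 12, 20, 28, 34]
New median = 16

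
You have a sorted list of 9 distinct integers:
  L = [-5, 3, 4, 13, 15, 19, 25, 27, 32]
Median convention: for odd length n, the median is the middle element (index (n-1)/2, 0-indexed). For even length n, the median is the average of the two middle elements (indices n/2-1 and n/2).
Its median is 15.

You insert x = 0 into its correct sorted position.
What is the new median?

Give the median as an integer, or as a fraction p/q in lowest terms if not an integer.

Answer: 14

Derivation:
Old list (sorted, length 9): [-5, 3, 4, 13, 15, 19, 25, 27, 32]
Old median = 15
Insert x = 0
Old length odd (9). Middle was index 4 = 15.
New length even (10). New median = avg of two middle elements.
x = 0: 1 elements are < x, 8 elements are > x.
New sorted list: [-5, 0, 3, 4, 13, 15, 19, 25, 27, 32]
New median = 14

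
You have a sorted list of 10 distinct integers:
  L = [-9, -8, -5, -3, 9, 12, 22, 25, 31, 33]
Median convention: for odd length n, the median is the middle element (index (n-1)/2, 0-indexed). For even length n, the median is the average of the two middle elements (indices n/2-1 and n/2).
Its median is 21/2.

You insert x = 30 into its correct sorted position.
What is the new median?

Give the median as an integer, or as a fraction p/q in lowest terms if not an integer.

Old list (sorted, length 10): [-9, -8, -5, -3, 9, 12, 22, 25, 31, 33]
Old median = 21/2
Insert x = 30
Old length even (10). Middle pair: indices 4,5 = 9,12.
New length odd (11). New median = single middle element.
x = 30: 8 elements are < x, 2 elements are > x.
New sorted list: [-9, -8, -5, -3, 9, 12, 22, 25, 30, 31, 33]
New median = 12

Answer: 12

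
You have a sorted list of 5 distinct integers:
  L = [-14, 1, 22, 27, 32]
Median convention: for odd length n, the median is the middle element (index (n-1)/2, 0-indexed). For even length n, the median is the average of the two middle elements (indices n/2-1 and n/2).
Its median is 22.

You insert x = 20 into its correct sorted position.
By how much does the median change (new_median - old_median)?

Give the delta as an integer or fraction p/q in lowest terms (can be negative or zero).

Answer: -1

Derivation:
Old median = 22
After inserting x = 20: new sorted = [-14, 1, 20, 22, 27, 32]
New median = 21
Delta = 21 - 22 = -1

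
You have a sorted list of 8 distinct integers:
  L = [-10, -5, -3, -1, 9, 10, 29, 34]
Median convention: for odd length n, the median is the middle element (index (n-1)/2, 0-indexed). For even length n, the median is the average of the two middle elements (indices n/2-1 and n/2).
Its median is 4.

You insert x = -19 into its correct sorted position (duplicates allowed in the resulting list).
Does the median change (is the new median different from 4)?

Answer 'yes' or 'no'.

Old median = 4
Insert x = -19
New median = -1
Changed? yes

Answer: yes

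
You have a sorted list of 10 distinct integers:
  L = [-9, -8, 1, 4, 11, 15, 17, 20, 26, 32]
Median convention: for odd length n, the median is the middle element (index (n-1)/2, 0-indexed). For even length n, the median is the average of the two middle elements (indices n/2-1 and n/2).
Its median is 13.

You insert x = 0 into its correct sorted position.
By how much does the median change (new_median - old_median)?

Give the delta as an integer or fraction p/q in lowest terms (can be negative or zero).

Answer: -2

Derivation:
Old median = 13
After inserting x = 0: new sorted = [-9, -8, 0, 1, 4, 11, 15, 17, 20, 26, 32]
New median = 11
Delta = 11 - 13 = -2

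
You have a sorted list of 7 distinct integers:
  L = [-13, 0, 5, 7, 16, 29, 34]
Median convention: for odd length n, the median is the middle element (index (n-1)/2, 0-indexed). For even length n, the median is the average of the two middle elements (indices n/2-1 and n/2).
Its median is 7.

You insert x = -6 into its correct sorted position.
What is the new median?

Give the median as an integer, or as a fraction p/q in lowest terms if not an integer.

Answer: 6

Derivation:
Old list (sorted, length 7): [-13, 0, 5, 7, 16, 29, 34]
Old median = 7
Insert x = -6
Old length odd (7). Middle was index 3 = 7.
New length even (8). New median = avg of two middle elements.
x = -6: 1 elements are < x, 6 elements are > x.
New sorted list: [-13, -6, 0, 5, 7, 16, 29, 34]
New median = 6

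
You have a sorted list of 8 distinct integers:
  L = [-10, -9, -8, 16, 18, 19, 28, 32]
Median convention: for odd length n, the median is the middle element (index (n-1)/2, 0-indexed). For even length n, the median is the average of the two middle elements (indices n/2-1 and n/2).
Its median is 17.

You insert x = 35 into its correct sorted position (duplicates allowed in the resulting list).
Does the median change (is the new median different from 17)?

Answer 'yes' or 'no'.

Old median = 17
Insert x = 35
New median = 18
Changed? yes

Answer: yes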